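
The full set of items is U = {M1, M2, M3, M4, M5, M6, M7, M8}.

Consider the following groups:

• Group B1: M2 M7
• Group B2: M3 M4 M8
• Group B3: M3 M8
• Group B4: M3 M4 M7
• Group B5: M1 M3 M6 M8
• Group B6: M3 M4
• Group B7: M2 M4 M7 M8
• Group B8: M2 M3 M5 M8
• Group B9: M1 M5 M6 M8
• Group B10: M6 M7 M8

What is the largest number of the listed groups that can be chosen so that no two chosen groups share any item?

3

B1, B6, B9 are pairwise disjoint (B1={M2,M7}; B6={M3,M4}; B9={M1,M5,M6,M8}).
Every remaining group overlaps one of these, and no 4 of the listed groups are pairwise disjoint, so 3 is the maximum.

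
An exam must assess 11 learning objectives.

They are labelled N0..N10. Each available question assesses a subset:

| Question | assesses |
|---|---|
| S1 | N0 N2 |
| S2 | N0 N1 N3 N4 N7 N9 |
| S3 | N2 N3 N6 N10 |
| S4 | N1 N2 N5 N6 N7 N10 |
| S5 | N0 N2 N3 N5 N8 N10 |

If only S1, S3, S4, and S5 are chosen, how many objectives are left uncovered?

2

Union of S1, S3, S4, S5 = {N0, N1, N2, N3, N5, N6, N7, N8, N10}.
Not covered: N4, N9 — 2 objectives.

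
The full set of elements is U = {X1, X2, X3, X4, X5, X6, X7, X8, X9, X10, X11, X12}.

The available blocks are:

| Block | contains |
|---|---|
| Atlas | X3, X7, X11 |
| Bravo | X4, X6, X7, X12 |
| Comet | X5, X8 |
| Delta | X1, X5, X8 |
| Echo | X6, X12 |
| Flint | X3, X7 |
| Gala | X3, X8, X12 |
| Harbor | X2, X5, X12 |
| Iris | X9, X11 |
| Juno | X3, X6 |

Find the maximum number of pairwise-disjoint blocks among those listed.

4

Comet, Echo, Flint, Iris are pairwise disjoint (Comet={X5,X8}; Echo={X6,X12}; Flint={X3,X7}; Iris={X9,X11}).
Every remaining block overlaps one of these, and no 5 of the listed blocks are pairwise disjoint, so 4 is the maximum.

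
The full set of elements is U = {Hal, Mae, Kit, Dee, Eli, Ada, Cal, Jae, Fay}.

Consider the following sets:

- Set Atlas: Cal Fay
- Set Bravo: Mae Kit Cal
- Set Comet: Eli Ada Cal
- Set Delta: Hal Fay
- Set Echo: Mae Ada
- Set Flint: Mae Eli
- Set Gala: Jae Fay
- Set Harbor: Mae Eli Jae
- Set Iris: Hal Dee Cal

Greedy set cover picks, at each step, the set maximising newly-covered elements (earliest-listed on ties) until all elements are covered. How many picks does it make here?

Greedy: pick Bravo (covers 3 new) → pick Comet (covers 2 new) → pick Delta (covers 2 new) → pick Gala (covers 1 new) → pick Iris (covers 1 new). Total picks: 5.
(The true minimum cover uses only 4 sets, so greedy is not optimal here.)

5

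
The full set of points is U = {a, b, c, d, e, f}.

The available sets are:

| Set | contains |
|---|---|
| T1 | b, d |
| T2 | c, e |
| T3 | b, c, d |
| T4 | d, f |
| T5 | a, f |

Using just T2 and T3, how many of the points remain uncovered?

Union of T2, T3 = {b, c, d, e}.
Not covered: a, f — 2 points.

2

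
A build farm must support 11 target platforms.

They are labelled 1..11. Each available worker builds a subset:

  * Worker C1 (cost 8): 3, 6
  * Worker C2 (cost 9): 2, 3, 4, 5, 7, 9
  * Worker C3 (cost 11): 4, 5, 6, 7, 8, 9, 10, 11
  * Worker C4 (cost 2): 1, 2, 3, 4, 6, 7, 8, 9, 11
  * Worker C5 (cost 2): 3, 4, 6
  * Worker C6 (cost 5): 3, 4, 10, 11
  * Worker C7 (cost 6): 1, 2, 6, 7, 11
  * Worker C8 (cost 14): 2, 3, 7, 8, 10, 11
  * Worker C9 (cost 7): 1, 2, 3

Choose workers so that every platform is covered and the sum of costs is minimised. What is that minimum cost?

C3, C4 together cover every platform (C3 ∪ C4 = {1, 2, 3, 4, 5, 6, 7, 8, 9, 10, 11}); total cost 11 + 2 = 13.
The greedy pick C4, C6, C2 costs 16; no covering selection beats 13.

13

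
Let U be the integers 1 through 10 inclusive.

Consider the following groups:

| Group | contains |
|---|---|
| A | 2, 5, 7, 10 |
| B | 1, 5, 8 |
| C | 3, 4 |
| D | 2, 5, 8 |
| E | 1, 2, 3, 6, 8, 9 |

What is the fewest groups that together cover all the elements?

A, C, and E cover everything between them: the union {1, 2, 3, 4, 5, 6, 7, 8, 9, 10} is all of U.
Only C contains 4, so C is forced; the remaining 8 elements need at least 2 more groups (each remaining group adds at most 5) — so at least 3 groups are needed, and 3 is optimal.

3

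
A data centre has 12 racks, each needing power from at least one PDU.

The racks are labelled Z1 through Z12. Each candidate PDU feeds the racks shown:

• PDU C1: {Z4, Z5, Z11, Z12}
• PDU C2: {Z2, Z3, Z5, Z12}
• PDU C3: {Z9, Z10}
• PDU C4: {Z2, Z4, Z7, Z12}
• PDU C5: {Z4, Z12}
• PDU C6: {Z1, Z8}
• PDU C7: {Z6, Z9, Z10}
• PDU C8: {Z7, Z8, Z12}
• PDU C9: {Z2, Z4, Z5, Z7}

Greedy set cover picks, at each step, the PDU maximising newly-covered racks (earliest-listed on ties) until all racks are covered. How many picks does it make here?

Greedy: pick C1 (covers 4 new) → pick C7 (covers 3 new) → pick C2 (covers 2 new) → pick C6 (covers 2 new) → pick C4 (covers 1 new). Total picks: 5.

5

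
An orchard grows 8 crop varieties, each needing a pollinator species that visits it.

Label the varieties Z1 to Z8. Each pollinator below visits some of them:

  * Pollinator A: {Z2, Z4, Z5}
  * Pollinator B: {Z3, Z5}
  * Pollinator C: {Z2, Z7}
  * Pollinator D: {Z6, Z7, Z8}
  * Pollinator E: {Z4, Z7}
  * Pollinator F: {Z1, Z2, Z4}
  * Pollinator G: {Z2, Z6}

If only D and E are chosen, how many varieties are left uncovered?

4

Union of D, E = {Z4, Z6, Z7, Z8}.
Not covered: Z1, Z2, Z3, Z5 — 4 varieties.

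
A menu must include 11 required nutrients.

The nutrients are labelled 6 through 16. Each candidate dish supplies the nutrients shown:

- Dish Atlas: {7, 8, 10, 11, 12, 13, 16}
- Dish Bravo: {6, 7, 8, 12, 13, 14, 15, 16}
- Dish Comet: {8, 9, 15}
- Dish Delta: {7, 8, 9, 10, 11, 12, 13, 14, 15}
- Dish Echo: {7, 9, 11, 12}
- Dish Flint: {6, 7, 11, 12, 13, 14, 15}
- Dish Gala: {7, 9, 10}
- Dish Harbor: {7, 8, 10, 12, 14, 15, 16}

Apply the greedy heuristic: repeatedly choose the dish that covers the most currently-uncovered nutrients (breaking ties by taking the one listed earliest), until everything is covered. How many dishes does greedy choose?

Greedy: pick Delta (covers 9 new) → pick Bravo (covers 2 new). Total picks: 2.

2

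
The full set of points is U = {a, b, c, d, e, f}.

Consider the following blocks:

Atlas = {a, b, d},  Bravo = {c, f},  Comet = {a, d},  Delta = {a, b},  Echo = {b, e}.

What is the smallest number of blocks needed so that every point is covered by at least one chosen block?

Atlas, Bravo, and Echo cover everything between them: the union {a, b, c, d, e, f} is all of U.
Only Bravo contains c, so Bravo is forced; the remaining 4 points need at least 2 more blocks (each remaining block adds at most 3) — so at least 3 blocks are needed, and 3 is optimal.

3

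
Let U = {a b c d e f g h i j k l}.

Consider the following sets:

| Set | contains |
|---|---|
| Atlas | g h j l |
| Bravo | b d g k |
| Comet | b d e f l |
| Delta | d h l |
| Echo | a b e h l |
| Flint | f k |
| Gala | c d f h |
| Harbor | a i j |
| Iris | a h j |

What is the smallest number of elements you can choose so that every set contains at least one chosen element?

4

The 4 elements {b, f, h, i} hit every set.
No choice of 3 elements meets every set, so 4 is the minimum.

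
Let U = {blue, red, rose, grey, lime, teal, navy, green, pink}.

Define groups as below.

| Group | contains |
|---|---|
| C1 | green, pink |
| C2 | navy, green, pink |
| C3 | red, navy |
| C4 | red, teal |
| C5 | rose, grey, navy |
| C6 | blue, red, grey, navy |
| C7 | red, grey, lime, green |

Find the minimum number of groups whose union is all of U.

5

C2, C4, C5, C6, and C7 cover everything between them: the union {blue, red, rose, grey, lime, teal, navy, green, pink} is all of U.
No 4 of the 7 groups cover everything (all 35 combinations miss at least one element), so 5 is optimal.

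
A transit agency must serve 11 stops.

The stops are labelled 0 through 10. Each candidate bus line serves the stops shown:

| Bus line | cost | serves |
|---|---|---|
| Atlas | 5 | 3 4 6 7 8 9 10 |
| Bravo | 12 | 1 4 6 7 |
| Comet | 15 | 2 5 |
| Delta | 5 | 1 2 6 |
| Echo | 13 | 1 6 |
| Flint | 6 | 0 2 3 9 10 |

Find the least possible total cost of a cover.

31

Atlas, Comet, Delta, Flint together cover every stop (Atlas ∪ Comet ∪ Delta ∪ Flint = {0, 1, 2, 3, 4, 5, 6, 7, 8, 9, 10}); total cost 5 + 15 + 5 + 6 = 31.
No covering selection has total cost below 31.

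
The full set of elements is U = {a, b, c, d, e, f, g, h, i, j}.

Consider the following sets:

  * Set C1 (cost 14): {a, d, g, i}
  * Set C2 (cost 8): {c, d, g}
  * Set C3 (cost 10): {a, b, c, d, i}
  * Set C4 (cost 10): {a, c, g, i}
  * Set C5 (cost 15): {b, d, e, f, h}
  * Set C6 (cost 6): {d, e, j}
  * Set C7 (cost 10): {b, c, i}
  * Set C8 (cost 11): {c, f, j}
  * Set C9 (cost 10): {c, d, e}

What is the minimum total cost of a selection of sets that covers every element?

31

C4, C5, C6 together cover every element (C4 ∪ C5 ∪ C6 = {a, b, c, d, e, f, g, h, i, j}); total cost 10 + 15 + 6 = 31.
The greedy pick C3, C6, C5, C2 costs 39; no covering selection beats 31.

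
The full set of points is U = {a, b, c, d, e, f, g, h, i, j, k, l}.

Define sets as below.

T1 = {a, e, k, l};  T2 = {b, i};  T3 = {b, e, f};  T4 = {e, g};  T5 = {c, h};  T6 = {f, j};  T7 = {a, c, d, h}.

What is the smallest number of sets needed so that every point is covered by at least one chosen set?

T1 and T2 and T4 and T6 and T7 together: T1 ∪ T2 ∪ T4 ∪ T6 ∪ T7 = {a, b, c, d, e, f, g, h, i, j, k, l} — every point is covered.
No 4 of the 7 sets cover everything (all 35 combinations miss at least one point), so 5 is optimal.

5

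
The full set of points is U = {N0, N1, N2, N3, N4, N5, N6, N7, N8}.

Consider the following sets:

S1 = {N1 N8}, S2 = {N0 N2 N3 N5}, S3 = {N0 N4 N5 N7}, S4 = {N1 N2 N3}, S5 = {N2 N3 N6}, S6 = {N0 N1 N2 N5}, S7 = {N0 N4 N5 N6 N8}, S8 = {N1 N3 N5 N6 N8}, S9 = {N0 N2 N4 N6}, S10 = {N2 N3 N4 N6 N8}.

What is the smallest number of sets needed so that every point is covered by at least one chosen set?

3

S3 and S8 and S10 together: S3 ∪ S8 ∪ S10 = {N0, N1, N2, N3, N4, N5, N6, N7, N8} — every point is covered.
Only S3 contains N7, so S3 is forced; the remaining 5 points need at least 2 more sets (each remaining set adds at most 4) — so at least 3 sets are needed, and 3 is optimal.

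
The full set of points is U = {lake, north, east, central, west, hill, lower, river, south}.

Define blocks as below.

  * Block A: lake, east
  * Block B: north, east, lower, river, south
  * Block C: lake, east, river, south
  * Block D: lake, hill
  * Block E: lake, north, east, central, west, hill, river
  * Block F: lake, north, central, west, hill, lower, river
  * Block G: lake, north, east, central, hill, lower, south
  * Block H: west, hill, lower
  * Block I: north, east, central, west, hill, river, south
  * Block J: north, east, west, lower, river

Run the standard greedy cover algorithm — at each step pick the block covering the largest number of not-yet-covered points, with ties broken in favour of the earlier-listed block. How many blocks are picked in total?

2

Greedy: pick E (covers 7 new) → pick B (covers 2 new). Total picks: 2.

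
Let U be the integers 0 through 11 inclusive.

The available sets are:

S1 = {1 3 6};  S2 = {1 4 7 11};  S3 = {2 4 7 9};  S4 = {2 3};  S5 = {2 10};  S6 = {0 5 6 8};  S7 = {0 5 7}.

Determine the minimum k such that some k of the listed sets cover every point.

5

S1 and S2 and S3 and S5 and S6 together: S1 ∪ S2 ∪ S3 ∪ S5 ∪ S6 = {0, 1, 2, 3, 4, 5, 6, 7, 8, 9, 10, 11} — every point is covered.
No 4 of the 7 sets cover everything (all 35 combinations miss at least one point), so 5 is optimal.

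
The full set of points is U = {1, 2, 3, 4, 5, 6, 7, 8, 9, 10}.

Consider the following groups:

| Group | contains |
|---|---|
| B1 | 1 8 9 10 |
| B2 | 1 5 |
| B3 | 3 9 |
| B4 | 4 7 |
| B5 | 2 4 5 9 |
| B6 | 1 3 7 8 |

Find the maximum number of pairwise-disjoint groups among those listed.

B2, B3, B4 are pairwise disjoint (B2={1,5}; B3={3,9}; B4={4,7}).
Every remaining group overlaps one of these, and no 4 of the listed groups are pairwise disjoint, so 3 is the maximum.

3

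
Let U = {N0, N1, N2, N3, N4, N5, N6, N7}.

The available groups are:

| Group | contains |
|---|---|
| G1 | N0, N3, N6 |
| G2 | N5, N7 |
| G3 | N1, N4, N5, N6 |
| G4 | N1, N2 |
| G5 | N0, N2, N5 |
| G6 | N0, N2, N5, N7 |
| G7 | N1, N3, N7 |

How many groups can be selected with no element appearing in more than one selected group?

3

G1, G2, G4 are pairwise disjoint (G1={N0,N3,N6}; G2={N5,N7}; G4={N1,N2}).
Every remaining group overlaps one of these, and no 4 of the listed groups are pairwise disjoint, so 3 is the maximum.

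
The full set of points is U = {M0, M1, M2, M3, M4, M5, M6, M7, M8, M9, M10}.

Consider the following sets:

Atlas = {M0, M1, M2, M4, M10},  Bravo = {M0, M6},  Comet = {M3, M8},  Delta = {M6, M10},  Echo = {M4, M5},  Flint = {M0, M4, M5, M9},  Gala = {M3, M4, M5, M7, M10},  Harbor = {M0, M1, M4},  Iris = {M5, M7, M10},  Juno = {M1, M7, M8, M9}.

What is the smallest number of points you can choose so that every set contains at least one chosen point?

H = {M0, M5, M6, M8} meets every set (each contains at least one member of H), and |H| = 4.
No choice of 3 points meets every set, so 4 is the minimum.

4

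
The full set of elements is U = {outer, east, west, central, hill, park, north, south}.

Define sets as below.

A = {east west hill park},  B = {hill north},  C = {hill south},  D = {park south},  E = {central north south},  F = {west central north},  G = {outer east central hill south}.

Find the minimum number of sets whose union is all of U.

Take {A, E, G}. Their union is {outer, east, west, central, hill, park, north, south}, which is all 8 elements.
Only G contains outer, so G is forced; the remaining 3 elements need at least 2 more sets (each remaining set adds at most 2) — so at least 3 sets are needed, and 3 is optimal.

3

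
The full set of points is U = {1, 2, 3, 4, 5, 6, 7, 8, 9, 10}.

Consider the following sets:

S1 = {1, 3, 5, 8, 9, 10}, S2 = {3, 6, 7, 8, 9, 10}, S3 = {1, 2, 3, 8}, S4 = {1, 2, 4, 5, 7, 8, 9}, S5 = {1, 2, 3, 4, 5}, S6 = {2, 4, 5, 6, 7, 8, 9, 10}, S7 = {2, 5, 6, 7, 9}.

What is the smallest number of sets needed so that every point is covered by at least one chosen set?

2

S5 and S6 together: S5 ∪ S6 = {1, 2, 3, 4, 5, 6, 7, 8, 9, 10} — every point is covered.
No single set has all 10 points (the largest, S6, has 8), so 2 is optimal.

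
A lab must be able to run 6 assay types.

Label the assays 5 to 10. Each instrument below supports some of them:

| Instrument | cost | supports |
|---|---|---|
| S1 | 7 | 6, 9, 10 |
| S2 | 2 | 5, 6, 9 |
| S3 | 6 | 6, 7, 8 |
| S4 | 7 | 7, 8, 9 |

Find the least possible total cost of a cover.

S1, S2, S3 together cover every assay (S1 ∪ S2 ∪ S3 = {5, 6, 7, 8, 9, 10}); total cost 7 + 2 + 6 = 15.
No covering selection has total cost below 15.

15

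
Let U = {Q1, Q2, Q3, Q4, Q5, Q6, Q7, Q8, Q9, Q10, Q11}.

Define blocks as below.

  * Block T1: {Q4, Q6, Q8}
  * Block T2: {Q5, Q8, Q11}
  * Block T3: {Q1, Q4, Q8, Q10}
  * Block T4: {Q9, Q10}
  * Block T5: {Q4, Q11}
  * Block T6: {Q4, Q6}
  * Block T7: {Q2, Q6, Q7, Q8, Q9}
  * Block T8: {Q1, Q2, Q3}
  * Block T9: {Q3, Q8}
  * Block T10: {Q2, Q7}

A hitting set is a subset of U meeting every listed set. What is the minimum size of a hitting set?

H = {Q2, Q4, Q8, Q9} meets every block (each contains at least one member of H), and |H| = 4.
The blocks T2, T4, T6, T8 are pairwise disjoint, so any hitting set needs a separate element for each — at least 4. Hence 4 is optimal.

4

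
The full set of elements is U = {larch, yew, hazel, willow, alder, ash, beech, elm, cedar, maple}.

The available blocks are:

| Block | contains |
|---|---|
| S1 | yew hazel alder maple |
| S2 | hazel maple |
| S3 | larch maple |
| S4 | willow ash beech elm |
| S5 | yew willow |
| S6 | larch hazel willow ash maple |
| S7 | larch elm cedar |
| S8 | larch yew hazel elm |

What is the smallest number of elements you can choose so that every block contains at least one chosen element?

Take H = {larch, willow, maple}. Each listed block contains at least one of these, so H is a hitting set of size 3.
The blocks S2, S5, S7 are pairwise disjoint, so any hitting set needs a separate element for each — at least 3. Hence 3 is optimal.

3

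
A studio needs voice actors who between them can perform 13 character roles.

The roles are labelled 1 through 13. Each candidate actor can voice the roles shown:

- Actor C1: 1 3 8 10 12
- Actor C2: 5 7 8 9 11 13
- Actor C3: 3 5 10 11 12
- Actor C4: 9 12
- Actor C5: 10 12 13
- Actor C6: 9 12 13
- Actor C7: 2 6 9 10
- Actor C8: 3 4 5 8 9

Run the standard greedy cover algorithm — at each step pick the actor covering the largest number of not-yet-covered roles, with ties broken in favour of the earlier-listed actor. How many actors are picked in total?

Greedy: pick C2 (covers 6 new) → pick C1 (covers 4 new) → pick C7 (covers 2 new) → pick C8 (covers 1 new). Total picks: 4.

4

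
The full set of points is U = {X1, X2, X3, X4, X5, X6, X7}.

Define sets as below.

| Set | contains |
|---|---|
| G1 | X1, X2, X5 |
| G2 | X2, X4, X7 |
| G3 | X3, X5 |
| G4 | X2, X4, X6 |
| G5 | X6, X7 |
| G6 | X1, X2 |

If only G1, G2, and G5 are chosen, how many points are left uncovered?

Union of G1, G2, G5 = {X1, X2, X4, X5, X6, X7}.
Not covered: X3 — 1 point.

1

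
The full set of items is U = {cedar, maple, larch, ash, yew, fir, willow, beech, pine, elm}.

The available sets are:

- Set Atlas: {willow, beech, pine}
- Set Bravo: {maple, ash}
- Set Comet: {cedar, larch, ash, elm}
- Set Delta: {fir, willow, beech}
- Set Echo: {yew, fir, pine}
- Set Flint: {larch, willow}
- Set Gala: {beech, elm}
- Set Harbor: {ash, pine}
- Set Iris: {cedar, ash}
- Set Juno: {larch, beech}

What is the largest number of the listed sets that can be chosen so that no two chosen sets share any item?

Echo, Flint, Gala, Iris are pairwise disjoint (Echo={yew,fir,pine}; Flint={larch,willow}; Gala={beech,elm}; Iris={cedar,ash}).
Every remaining set overlaps one of these, and no 5 of the listed sets are pairwise disjoint, so 4 is the maximum.

4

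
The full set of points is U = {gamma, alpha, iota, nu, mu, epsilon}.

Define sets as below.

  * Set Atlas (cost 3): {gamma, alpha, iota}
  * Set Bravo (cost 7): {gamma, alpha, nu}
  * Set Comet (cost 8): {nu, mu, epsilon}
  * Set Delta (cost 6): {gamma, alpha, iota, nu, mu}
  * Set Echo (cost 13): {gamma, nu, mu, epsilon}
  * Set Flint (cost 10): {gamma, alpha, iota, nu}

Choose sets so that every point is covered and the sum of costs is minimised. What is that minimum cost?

Atlas, Comet together cover every point (Atlas ∪ Comet = {gamma, alpha, iota, nu, mu, epsilon}); total cost 3 + 8 = 11.
No covering selection has total cost below 11.

11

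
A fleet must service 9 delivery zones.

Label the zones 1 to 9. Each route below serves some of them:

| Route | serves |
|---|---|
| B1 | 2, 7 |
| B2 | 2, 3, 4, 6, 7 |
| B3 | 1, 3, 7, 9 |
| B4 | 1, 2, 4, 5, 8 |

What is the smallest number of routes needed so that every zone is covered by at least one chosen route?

B2 and B3 and B4 together: B2 ∪ B3 ∪ B4 = {1, 2, 3, 4, 5, 6, 7, 8, 9} — every zone is covered.
Only B4 contains 5, so B4 is forced; the remaining 4 zones need at least 2 more routes (each remaining route adds at most 3) — so at least 3 routes are needed, and 3 is optimal.

3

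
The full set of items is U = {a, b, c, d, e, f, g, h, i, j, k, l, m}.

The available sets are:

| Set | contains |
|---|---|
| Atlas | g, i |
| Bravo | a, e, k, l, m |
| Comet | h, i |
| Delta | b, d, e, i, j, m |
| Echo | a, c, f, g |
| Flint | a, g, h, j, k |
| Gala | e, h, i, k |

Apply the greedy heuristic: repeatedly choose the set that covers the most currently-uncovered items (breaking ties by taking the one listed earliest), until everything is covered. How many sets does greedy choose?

Greedy: pick Delta (covers 6 new) → pick Echo (covers 4 new) → pick Bravo (covers 2 new) → pick Comet (covers 1 new). Total picks: 4.

4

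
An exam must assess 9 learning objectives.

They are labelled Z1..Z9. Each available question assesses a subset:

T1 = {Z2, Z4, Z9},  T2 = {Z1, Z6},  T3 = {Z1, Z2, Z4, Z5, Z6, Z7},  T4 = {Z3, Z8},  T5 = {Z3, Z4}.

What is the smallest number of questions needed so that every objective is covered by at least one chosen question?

3

T1 and T3 and T4 together: T1 ∪ T3 ∪ T4 = {Z1, Z2, Z3, Z4, Z5, Z6, Z7, Z8, Z9} — every objective is covered.
Only T3 contains Z5, so T3 is forced; the remaining 3 objectives need at least 2 more questions (each remaining question adds at most 2) — so at least 3 questions are needed, and 3 is optimal.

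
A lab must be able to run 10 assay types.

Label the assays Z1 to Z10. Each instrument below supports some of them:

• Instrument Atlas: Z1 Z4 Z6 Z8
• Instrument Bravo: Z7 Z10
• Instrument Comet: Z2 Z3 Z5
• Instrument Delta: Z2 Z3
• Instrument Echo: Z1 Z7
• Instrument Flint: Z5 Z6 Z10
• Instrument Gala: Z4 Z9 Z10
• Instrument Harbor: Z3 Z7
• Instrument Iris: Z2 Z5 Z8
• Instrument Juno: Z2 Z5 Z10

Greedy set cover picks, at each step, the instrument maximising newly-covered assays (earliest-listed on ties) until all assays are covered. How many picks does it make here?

Greedy: pick Atlas (covers 4 new) → pick Comet (covers 3 new) → pick Bravo (covers 2 new) → pick Gala (covers 1 new). Total picks: 4.

4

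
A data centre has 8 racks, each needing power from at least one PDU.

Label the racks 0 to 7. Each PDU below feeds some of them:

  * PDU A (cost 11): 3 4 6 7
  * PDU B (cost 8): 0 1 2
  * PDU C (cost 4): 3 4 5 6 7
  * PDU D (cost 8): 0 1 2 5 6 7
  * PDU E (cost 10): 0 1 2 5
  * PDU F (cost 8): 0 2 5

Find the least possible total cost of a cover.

12

C, D together cover every rack (C ∪ D = {0, 1, 2, 3, 4, 5, 6, 7}); total cost 4 + 8 = 12.
No covering selection has total cost below 12.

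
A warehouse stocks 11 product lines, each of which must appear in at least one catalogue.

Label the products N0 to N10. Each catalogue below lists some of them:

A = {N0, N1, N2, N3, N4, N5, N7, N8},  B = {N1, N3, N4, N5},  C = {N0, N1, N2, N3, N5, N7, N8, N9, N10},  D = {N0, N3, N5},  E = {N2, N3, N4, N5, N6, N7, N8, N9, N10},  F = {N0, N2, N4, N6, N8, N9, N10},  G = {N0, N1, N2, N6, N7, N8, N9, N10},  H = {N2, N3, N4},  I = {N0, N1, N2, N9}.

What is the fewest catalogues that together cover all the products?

A and G together: A ∪ G = {N0, N1, N2, N3, N4, N5, N6, N7, N8, N9, N10} — every product is covered.
No single catalogue has all 11 products (the largest, C, has 9), so 2 is optimal.

2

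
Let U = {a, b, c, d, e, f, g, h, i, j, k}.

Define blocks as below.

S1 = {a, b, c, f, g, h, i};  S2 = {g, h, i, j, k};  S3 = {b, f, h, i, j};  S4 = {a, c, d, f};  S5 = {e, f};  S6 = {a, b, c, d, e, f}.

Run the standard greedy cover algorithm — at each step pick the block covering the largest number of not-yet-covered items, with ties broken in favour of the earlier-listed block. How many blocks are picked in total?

3

Greedy: pick S1 (covers 7 new) → pick S2 (covers 2 new) → pick S6 (covers 2 new). Total picks: 3.
(The true minimum cover uses only 2 blocks, so greedy is not optimal here.)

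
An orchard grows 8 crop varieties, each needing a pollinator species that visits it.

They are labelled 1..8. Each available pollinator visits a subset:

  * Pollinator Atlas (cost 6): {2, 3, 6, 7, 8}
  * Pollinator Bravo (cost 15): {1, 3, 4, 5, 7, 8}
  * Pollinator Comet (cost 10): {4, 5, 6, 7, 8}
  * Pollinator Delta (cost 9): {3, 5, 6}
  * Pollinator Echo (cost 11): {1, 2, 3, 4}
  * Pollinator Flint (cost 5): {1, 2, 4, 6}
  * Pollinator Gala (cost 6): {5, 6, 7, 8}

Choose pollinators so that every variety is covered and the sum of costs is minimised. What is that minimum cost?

Echo, Gala together cover every variety (Echo ∪ Gala = {1, 2, 3, 4, 5, 6, 7, 8}); total cost 11 + 6 = 17.
No covering selection has total cost below 17.

17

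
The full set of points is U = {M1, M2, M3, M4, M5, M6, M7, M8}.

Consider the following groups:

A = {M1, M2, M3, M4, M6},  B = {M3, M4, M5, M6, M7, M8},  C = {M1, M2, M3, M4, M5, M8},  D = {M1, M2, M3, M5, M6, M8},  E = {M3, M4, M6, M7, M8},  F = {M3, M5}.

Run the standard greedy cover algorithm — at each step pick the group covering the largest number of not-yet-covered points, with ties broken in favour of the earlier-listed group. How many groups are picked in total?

Greedy: pick B (covers 6 new) → pick A (covers 2 new). Total picks: 2.

2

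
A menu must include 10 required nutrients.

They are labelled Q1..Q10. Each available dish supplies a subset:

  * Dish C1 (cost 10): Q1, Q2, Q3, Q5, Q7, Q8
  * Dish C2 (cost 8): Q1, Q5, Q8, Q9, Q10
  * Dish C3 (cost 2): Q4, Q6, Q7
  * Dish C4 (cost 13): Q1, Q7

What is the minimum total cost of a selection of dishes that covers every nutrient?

C1, C2, C3 together cover every nutrient (C1 ∪ C2 ∪ C3 = {Q1, Q2, Q3, Q4, Q5, Q6, Q7, Q8, Q9, Q10}); total cost 10 + 8 + 2 = 20.
No covering selection has total cost below 20.

20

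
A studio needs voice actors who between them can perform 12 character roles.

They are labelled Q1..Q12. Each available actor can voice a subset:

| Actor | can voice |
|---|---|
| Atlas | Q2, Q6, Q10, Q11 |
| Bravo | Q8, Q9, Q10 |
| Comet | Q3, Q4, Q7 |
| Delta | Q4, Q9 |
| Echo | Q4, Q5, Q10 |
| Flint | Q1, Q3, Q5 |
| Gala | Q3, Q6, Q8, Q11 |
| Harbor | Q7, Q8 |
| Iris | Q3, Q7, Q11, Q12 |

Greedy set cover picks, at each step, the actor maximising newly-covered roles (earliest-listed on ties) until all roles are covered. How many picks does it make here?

Greedy: pick Atlas (covers 4 new) → pick Comet (covers 3 new) → pick Bravo (covers 2 new) → pick Flint (covers 2 new) → pick Iris (covers 1 new). Total picks: 5.

5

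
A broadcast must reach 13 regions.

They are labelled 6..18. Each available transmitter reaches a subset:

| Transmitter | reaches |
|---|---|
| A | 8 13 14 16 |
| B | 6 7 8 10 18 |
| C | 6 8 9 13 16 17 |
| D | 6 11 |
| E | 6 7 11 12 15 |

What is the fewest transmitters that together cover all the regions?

4

A and B and C and E together: A ∪ B ∪ C ∪ E = {6, 7, 8, 9, 10, 11, 12, 13, 14, 15, 16, 17, 18} — every region is covered.
No 3 of the 5 transmitters cover everything (all 10 combinations miss at least one region), so 4 is optimal.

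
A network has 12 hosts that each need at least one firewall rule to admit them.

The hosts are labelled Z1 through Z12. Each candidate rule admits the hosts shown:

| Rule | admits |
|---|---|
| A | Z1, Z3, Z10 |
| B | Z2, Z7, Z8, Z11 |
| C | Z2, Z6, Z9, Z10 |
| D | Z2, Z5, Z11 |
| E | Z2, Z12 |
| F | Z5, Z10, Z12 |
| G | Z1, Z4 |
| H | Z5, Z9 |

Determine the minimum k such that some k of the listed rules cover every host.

5

A and B and C and F and G together: A ∪ B ∪ C ∪ F ∪ G = {Z1, Z2, Z3, Z4, Z5, Z6, Z7, Z8, Z9, Z10, Z11, Z12} — every host is covered.
No 4 of the 8 rules cover everything (all 70 combinations miss at least one host), so 5 is optimal.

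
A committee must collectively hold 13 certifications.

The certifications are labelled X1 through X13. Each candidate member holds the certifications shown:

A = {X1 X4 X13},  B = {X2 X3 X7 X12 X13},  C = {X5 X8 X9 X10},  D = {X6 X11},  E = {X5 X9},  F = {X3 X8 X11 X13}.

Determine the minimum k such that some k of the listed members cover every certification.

4

Take {A, B, C, D}. Their union is {X1, X2, X3, X4, X5, X6, X7, X8, X9, X10, X11, X12, X13}, which is all 13 certifications.
Only A contains X1, so A is forced; the remaining 10 certifications need at least 3 more members (each remaining member adds at most 4) — so at least 4 members are needed, and 4 is optimal.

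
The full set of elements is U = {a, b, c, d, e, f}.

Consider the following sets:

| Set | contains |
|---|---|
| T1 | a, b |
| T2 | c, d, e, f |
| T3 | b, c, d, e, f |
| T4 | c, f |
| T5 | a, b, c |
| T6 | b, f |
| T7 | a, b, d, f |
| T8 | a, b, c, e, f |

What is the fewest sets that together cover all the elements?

2

T1 and T3 together: T1 ∪ T3 = {a, b, c, d, e, f} — every element is covered.
No single set has all 6 elements (the largest, T3, has 5), so 2 is optimal.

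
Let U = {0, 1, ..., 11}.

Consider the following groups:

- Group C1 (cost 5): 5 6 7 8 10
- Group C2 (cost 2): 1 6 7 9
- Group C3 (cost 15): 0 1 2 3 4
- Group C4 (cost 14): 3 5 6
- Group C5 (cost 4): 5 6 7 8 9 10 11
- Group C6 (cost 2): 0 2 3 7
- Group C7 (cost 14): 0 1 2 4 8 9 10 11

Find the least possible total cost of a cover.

19

C3, C5 together cover every point (C3 ∪ C5 = {0, 1, 2, 3, 4, 5, 6, 7, 8, 9, 10, 11}); total cost 15 + 4 = 19.
The greedy pick C2, C6, C5, C7 costs 22; no covering selection beats 19.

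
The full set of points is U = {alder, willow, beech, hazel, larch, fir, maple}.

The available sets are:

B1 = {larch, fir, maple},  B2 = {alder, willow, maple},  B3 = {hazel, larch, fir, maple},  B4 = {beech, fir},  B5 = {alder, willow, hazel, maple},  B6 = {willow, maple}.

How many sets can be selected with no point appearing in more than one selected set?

2

B4, B6 are pairwise disjoint (B4={beech,fir}; B6={willow,maple}).
Every remaining set overlaps one of these, and no 3 of the listed sets are pairwise disjoint, so 2 is the maximum.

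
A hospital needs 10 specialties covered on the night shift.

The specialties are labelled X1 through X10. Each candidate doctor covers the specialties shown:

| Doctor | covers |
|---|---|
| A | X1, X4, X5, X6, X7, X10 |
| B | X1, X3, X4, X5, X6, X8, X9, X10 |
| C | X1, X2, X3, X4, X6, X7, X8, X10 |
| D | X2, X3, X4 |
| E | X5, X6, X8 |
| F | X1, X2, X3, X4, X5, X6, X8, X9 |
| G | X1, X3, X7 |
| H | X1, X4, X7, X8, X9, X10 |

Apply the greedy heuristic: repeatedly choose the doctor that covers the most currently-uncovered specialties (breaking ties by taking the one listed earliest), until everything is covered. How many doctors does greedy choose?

Greedy: pick B (covers 8 new) → pick C (covers 2 new). Total picks: 2.

2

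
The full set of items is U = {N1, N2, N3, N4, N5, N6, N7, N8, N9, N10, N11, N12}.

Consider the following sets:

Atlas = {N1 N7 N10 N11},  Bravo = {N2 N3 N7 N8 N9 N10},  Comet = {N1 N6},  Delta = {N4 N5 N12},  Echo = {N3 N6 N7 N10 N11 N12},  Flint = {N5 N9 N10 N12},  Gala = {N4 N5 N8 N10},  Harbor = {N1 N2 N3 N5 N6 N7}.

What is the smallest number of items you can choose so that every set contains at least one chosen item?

3

Take H = {N1, N8, N12}. Each listed set contains at least one of these, so H is a hitting set of size 3.
The sets Bravo, Comet, Delta are pairwise disjoint, so any hitting set needs a separate item for each — at least 3. Hence 3 is optimal.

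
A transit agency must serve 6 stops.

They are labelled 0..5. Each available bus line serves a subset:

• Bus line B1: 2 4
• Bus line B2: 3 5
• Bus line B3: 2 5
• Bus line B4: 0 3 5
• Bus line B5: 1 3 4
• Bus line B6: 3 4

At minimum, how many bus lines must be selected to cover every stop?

3

Take {B3, B4, B5}. Their union is {0, 1, 2, 3, 4, 5}, which is all 6 stops.
Only B4 contains 0, so B4 is forced; the remaining 3 stops need at least 2 more bus lines (each remaining bus line adds at most 2) — so at least 3 bus lines are needed, and 3 is optimal.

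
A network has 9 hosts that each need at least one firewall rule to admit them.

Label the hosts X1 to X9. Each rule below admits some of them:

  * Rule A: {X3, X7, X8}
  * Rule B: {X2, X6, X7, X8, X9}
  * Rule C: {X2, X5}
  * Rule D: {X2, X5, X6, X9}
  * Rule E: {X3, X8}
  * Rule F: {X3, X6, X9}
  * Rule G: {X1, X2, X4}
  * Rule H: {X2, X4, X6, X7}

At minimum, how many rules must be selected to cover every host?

A and D and G together: A ∪ D ∪ G = {X1, X2, X3, X4, X5, X6, X7, X8, X9} — every host is covered.
Only G contains X1, so G is forced; the remaining 6 hosts need at least 2 more rules (each remaining rule adds at most 4) — so at least 3 rules are needed, and 3 is optimal.

3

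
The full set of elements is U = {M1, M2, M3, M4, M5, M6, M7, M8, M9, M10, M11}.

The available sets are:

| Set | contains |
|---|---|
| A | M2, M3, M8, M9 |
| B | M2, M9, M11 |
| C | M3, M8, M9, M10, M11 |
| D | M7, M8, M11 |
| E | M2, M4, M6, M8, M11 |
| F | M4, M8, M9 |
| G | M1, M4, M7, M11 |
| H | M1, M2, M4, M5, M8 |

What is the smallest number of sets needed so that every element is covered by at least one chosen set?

4

C, E, G, and H cover everything between them: the union {M1, M2, M3, M4, M5, M6, M7, M8, M9, M10, M11} is all of U.
No 3 of the 8 sets cover everything (all 56 combinations miss at least one element), so 4 is optimal.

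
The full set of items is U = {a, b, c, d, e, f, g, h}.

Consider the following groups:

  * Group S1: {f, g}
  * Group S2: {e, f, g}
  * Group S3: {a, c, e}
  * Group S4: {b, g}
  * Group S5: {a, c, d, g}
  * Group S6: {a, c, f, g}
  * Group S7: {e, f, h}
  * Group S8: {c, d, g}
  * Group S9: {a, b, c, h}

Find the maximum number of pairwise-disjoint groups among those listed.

2

S7, S8 are pairwise disjoint (S7={e,f,h}; S8={c,d,g}).
Every remaining group overlaps one of these, and no 3 of the listed groups are pairwise disjoint, so 2 is the maximum.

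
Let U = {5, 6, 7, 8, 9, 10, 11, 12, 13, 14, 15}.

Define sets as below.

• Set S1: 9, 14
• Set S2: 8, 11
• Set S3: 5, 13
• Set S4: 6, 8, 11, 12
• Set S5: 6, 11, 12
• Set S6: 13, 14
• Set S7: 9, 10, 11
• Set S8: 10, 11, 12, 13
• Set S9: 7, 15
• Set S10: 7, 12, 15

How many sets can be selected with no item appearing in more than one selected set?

4

S1, S2, S3, S10 are pairwise disjoint (S1={9,14}; S2={8,11}; S3={5,13}; S10={7,12,15}).
Every remaining set overlaps one of these, and no 5 of the listed sets are pairwise disjoint, so 4 is the maximum.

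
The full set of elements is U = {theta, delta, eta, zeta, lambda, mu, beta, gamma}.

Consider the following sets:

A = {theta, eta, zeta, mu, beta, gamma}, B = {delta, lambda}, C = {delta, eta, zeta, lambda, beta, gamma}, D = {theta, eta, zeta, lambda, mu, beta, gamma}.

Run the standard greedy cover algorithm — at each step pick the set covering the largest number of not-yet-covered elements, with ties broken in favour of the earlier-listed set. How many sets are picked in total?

2

Greedy: pick D (covers 7 new) → pick B (covers 1 new). Total picks: 2.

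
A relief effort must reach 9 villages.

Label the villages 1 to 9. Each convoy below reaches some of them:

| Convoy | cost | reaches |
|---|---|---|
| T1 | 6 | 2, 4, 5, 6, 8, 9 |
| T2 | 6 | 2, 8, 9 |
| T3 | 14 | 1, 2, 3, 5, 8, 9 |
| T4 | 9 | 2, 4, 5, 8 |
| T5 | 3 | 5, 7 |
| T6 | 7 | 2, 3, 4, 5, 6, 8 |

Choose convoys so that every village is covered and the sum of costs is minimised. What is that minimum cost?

T1, T3, T5 together cover every village (T1 ∪ T3 ∪ T5 = {1, 2, 3, 4, 5, 6, 7, 8, 9}); total cost 6 + 14 + 3 = 23.
No covering selection has total cost below 23.

23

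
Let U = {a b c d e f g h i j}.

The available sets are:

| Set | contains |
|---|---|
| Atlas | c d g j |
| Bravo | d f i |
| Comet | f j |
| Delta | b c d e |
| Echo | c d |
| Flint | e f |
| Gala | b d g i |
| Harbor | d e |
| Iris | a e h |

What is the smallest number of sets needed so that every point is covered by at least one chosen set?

Comet and Echo and Gala and Iris together: Comet ∪ Echo ∪ Gala ∪ Iris = {a, b, c, d, e, f, g, h, i, j} — every point is covered.
No 3 of the 9 sets cover everything (all 84 combinations miss at least one point), so 4 is optimal.

4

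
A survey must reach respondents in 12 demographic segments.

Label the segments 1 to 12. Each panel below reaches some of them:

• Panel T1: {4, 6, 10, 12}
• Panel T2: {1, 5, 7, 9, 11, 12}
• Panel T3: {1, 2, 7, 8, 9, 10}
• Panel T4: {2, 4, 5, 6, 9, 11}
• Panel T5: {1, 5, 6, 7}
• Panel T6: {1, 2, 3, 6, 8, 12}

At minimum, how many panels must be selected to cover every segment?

3

Take {T3, T4, T6}. Their union is {1, 2, 3, 4, 5, 6, 7, 8, 9, 10, 11, 12}, which is all 12 segments.
Only T6 contains 3, so T6 is forced; the remaining 6 segments need at least 2 more panels (each remaining panel adds at most 4) — so at least 3 panels are needed, and 3 is optimal.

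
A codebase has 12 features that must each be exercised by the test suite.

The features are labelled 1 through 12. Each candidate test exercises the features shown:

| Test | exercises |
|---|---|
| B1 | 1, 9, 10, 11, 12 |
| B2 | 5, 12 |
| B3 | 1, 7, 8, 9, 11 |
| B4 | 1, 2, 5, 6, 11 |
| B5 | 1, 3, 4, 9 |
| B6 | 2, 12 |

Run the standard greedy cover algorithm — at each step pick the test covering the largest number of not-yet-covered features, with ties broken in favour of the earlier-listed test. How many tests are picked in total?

4

Greedy: pick B1 (covers 5 new) → pick B4 (covers 3 new) → pick B3 (covers 2 new) → pick B5 (covers 2 new). Total picks: 4.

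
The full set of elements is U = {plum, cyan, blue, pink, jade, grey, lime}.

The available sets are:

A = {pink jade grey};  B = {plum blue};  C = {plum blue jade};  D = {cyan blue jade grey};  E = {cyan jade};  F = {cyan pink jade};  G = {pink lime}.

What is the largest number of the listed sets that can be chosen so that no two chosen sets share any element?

3

B, E, G are pairwise disjoint (B={plum,blue}; E={cyan,jade}; G={pink,lime}).
Every remaining set overlaps one of these, and no 4 of the listed sets are pairwise disjoint, so 3 is the maximum.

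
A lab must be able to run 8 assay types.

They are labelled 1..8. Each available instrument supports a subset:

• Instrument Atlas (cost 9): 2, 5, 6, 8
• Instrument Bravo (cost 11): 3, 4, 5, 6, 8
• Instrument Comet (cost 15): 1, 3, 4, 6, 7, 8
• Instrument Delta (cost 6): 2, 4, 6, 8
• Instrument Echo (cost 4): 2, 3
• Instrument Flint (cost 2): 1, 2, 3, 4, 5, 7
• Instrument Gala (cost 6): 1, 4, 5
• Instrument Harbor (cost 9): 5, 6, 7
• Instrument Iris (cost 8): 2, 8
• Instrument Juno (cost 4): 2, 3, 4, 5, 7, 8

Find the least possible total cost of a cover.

Delta, Flint together cover every assay (Delta ∪ Flint = {1, 2, 3, 4, 5, 6, 7, 8}); total cost 6 + 2 = 8.
No covering selection has total cost below 8.

8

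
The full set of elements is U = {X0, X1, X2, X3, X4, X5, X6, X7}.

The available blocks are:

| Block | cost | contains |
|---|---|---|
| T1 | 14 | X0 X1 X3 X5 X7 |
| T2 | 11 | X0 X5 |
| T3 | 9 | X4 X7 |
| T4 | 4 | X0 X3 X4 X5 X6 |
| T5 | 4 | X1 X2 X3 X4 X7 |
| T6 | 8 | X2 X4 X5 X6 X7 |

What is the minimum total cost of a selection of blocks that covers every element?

8

T4, T5 together cover every element (T4 ∪ T5 = {X0, X1, X2, X3, X4, X5, X6, X7}); total cost 4 + 4 = 8.
No covering selection has total cost below 8.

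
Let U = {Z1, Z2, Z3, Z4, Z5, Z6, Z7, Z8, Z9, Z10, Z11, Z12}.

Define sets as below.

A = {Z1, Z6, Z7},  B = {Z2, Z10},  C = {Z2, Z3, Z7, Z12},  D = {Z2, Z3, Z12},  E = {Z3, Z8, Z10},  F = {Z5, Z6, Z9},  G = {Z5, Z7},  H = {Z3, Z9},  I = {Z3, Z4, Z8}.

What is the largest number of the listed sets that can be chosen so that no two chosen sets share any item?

3

B, F, I are pairwise disjoint (B={Z2,Z10}; F={Z5,Z6,Z9}; I={Z3,Z4,Z8}).
Every remaining set overlaps one of these, and no 4 of the listed sets are pairwise disjoint, so 3 is the maximum.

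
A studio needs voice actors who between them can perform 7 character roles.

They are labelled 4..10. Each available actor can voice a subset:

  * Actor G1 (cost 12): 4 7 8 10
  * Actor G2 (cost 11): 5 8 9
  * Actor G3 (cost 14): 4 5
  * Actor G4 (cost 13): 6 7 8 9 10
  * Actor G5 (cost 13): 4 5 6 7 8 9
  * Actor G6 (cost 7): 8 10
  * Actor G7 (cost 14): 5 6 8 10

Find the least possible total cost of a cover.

G5, G6 together cover every role (G5 ∪ G6 = {4, 5, 6, 7, 8, 9, 10}); total cost 13 + 7 = 20.
No covering selection has total cost below 20.

20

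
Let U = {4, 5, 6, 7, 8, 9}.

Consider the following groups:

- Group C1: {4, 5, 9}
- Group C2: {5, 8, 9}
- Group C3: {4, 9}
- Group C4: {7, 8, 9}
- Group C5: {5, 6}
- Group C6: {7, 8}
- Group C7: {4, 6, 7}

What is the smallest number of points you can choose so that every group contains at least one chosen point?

H = {4, 6, 8} meets every group (each contains at least one member of H), and |H| = 3.
The groups C3, C5, C6 are pairwise disjoint, so any hitting set needs a separate point for each — at least 3. Hence 3 is optimal.

3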